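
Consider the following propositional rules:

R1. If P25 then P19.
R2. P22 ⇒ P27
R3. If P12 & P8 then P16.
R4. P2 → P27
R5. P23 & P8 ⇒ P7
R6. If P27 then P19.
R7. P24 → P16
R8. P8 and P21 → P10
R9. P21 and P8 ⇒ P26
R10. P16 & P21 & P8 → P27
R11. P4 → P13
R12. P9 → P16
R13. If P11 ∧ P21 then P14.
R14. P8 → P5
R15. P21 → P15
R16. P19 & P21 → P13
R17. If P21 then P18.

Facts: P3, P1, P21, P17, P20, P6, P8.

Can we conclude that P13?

Forward chaining from the given facts derives: P10, P26, P5, P15, P18.
Rules concluding P13: R11 needs P4; R16 needs P19 — none of these are established.

No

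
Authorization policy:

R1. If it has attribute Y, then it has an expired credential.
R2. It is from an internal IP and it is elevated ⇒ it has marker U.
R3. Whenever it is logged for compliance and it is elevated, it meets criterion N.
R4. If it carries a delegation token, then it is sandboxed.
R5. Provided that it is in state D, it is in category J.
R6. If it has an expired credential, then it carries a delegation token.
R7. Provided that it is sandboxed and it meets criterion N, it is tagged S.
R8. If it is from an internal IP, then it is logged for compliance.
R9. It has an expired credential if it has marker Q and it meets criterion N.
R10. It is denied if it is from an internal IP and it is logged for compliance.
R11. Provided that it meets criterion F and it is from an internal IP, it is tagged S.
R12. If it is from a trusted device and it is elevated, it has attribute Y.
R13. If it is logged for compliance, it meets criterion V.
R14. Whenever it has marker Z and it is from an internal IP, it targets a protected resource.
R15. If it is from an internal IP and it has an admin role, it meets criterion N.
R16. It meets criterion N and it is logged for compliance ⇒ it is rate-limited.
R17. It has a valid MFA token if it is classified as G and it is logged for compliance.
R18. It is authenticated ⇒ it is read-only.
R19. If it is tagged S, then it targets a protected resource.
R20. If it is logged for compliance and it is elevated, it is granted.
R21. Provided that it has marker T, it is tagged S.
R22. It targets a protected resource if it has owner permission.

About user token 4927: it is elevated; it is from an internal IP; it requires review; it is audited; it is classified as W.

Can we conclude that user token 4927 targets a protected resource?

Forward chaining from the given facts derives: has marker U, is logged for compliance, is denied, meets criterion V, is granted, meets criterion N, is rate-limited.
Rules concluding "it targets a protected resource": R14 needs "it has marker Z"; R19 needs "it is tagged S"; R22 needs "it has owner permission" — none of these are established.

No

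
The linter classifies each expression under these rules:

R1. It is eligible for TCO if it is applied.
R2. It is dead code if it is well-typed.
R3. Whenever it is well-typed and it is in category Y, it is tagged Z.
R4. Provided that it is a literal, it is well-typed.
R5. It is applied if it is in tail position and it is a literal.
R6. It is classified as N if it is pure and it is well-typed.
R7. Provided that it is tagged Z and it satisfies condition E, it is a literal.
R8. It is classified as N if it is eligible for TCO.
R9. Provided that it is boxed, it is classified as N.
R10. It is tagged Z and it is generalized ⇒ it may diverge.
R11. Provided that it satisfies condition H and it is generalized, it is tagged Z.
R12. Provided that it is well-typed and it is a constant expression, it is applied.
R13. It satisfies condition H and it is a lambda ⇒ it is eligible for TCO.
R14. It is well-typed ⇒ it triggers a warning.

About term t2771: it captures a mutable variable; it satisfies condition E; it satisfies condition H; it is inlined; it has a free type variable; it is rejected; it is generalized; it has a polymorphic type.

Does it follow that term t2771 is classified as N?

No

Forward chaining from the given facts derives: is tagged Z, is a literal, may diverge, is well-typed, triggers a warning, is dead code.
Rules concluding "it is classified as N": R6 needs "it is pure"; R8 needs "it is eligible for TCO"; R9 needs "it is boxed" — none of these are established.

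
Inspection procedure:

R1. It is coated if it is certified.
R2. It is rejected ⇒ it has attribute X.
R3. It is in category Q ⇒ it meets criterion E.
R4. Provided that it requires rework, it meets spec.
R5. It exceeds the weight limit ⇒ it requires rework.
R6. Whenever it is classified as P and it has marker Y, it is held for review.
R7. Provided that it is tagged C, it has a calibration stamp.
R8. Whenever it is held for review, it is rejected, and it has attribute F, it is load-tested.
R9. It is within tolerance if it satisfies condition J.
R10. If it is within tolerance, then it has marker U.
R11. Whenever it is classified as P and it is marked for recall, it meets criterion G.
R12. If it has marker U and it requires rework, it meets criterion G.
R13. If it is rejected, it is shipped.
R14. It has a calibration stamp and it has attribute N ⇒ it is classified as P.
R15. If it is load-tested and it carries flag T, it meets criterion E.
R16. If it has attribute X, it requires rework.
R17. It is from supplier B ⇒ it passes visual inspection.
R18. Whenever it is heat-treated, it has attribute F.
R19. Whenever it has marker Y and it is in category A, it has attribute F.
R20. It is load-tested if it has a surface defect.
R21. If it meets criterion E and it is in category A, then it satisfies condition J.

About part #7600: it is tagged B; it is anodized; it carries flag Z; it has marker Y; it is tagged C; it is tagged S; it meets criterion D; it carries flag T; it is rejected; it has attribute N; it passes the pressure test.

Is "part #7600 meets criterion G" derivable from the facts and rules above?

No

Forward chaining from the given facts derives: has attribute X, has a calibration stamp, is shipped, is classified as P, requires rework, meets spec, is held for review.
Rules concluding "it meets criterion G": R11 needs "it is marked for recall"; R12 needs "it has marker U" — none of these are established.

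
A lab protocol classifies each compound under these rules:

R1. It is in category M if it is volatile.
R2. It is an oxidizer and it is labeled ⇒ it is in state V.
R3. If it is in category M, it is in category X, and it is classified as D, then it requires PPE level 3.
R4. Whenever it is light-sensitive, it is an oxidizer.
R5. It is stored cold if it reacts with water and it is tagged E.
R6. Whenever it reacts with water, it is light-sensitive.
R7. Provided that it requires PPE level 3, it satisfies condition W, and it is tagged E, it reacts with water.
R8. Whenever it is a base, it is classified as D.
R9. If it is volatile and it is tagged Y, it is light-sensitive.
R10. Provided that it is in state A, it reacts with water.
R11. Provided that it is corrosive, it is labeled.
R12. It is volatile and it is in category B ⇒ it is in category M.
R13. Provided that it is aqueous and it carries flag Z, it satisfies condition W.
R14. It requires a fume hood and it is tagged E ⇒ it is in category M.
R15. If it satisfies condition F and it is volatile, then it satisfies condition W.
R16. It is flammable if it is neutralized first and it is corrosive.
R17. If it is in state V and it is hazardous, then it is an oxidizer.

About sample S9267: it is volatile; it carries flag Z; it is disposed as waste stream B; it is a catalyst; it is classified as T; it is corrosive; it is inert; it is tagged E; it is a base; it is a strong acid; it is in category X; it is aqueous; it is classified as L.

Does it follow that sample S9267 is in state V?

By R1 (it is volatile): it is in category M.
By R8 (it is a base): it is classified as D.
By R11 (it is corrosive): it is labeled.
By R13 (it is aqueous, it carries flag Z): it satisfies condition W.
By R3 (it is in category M, it is in category X, it is classified as D): it requires PPE level 3.
By R7 (it requires PPE level 3, it satisfies condition W, it is tagged E): it reacts with water.
By R6 (it reacts with water): it is light-sensitive.
By R4 (it is light-sensitive): it is an oxidizer.
By R2 (it is an oxidizer, it is labeled): it is in state V.

Yes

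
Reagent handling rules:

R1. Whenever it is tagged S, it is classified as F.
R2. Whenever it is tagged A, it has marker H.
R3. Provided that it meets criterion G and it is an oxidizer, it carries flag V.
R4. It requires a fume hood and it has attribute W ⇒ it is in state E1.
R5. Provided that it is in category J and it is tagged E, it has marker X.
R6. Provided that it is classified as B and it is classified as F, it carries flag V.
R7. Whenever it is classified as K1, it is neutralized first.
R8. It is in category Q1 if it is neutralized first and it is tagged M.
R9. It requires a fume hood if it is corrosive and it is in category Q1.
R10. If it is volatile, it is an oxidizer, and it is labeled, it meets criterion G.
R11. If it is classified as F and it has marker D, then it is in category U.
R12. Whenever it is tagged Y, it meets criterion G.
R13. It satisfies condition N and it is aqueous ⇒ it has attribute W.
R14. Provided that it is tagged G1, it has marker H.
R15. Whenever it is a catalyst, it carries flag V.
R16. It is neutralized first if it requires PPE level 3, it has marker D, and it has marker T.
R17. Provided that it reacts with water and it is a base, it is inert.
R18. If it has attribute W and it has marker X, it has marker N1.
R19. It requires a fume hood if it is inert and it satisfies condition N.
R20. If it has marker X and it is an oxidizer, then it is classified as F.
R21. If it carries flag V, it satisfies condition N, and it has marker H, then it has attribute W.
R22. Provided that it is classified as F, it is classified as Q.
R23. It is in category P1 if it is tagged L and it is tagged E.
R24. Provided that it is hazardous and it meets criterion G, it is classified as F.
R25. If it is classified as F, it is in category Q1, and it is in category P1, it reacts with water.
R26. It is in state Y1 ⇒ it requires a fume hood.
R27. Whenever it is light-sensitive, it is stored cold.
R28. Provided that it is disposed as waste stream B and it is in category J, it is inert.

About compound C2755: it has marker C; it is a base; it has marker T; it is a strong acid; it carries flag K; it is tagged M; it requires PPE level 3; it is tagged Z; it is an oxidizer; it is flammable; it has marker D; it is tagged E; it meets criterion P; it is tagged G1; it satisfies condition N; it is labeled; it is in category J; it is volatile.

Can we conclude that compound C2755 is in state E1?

Forward chaining from the given facts derives: has marker X, meets criterion G, has marker H, is neutralized first, is classified as F, is classified as Q, carries flag V, is in category Q1, is in category U, has attribute W, has marker N1.
The only rule concluding "it is in state E1" is R4, which needs "it requires a fume hood"; that is never established.

No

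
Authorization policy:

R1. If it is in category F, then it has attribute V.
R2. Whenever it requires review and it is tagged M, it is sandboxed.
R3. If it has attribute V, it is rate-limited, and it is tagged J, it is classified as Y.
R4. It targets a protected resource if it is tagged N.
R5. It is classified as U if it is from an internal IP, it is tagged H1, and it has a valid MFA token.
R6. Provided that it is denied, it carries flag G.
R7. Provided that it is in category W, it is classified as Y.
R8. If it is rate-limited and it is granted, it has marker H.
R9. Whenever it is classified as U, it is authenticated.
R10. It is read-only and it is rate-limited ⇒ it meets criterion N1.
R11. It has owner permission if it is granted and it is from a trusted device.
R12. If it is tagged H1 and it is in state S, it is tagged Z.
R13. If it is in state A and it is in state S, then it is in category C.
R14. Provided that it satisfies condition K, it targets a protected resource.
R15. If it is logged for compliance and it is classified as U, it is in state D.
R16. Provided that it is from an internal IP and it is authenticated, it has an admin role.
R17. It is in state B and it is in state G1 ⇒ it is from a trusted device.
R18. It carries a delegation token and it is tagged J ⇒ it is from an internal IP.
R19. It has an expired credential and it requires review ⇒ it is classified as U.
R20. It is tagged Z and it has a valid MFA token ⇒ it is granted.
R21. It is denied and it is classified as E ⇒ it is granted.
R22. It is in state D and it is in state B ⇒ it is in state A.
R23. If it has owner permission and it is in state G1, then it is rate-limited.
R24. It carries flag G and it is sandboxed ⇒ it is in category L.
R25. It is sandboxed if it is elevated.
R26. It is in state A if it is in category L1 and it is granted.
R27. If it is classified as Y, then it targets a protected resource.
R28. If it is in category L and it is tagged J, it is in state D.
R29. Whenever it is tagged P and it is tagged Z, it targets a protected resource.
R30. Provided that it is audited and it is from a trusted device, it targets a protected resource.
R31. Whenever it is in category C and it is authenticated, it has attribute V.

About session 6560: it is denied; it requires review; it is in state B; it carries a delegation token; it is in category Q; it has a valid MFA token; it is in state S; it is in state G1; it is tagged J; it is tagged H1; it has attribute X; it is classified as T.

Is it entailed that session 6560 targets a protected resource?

Forward chaining from the given facts derives: carries flag G, is tagged Z, is from a trusted device, is from an internal IP, is granted, is classified as U, is authenticated, has owner permission, has an admin role, is rate-limited, has marker H.
Rules concluding "it targets a protected resource": R4 needs "it is tagged N"; R14 needs "it satisfies condition K"; R27 needs "it is classified as Y"; R29 needs "it is tagged P"; R30 needs "it is audited" — none of these are established.

No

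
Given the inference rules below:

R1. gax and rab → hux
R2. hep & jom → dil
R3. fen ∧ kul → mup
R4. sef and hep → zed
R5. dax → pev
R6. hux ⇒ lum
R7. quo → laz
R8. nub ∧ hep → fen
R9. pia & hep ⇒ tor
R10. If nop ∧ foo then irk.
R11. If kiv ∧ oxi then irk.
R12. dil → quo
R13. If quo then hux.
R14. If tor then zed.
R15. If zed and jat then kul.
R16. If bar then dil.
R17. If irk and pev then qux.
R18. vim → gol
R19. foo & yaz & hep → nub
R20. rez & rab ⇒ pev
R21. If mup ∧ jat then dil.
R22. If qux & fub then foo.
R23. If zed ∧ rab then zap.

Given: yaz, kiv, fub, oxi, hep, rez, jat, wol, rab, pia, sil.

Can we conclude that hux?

Yes

tor  (by R9: pia, hep)
irk  (by R11: kiv, oxi)
zed  (by R14: tor)
kul  (by R15: zed, jat)
pev  (by R20: rez, rab)
qux  (by R17: irk, pev)
foo  (by R22: qux, fub)
nub  (by R19: foo, yaz, hep)
fen  (by R8: nub, hep)
mup  (by R3: fen, kul)
dil  (by R21: mup, jat)
quo  (by R12: dil)
hux  (by R13: quo)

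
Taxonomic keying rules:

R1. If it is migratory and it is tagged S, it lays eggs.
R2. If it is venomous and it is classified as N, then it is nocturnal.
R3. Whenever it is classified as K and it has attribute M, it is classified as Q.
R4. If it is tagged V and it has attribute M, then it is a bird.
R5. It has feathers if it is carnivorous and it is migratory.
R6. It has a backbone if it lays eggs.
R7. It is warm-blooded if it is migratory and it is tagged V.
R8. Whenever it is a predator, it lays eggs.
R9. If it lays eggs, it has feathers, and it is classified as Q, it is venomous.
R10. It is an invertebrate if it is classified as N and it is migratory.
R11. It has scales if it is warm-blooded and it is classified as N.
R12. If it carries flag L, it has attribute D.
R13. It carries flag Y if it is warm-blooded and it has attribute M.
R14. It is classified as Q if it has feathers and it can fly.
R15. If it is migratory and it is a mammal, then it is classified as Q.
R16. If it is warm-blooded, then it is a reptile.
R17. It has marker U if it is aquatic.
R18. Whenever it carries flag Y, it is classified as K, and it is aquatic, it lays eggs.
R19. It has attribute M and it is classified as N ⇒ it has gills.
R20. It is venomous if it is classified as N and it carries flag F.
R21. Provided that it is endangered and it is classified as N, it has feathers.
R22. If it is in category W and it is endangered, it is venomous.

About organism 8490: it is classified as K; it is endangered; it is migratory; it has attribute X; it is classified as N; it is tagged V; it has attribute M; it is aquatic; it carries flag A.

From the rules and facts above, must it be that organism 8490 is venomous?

By R3 (it is classified as K, it has attribute M): it is classified as Q.
By R7 (it is migratory, it is tagged V): it is warm-blooded.
By R13 (it is warm-blooded, it has attribute M): it carries flag Y.
By R18 (it carries flag Y, it is classified as K, it is aquatic): it lays eggs.
By R21 (it is endangered, it is classified as N): it has feathers.
By R9 (it lays eggs, it has feathers, it is classified as Q): it is venomous.

Yes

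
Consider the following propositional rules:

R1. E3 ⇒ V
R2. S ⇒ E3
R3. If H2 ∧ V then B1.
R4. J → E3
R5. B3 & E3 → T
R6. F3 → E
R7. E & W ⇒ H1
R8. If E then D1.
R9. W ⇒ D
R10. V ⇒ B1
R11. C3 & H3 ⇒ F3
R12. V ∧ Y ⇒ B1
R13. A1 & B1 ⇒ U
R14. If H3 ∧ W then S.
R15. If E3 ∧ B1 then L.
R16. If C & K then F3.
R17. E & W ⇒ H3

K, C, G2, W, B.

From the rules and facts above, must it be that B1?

F3  (by R16: C, K)
E  (by R6: F3)
H3  (by R17: E, W)
S  (by R14: H3, W)
E3  (by R2: S)
V  (by R1: E3)
B1  (by R10: V)

Yes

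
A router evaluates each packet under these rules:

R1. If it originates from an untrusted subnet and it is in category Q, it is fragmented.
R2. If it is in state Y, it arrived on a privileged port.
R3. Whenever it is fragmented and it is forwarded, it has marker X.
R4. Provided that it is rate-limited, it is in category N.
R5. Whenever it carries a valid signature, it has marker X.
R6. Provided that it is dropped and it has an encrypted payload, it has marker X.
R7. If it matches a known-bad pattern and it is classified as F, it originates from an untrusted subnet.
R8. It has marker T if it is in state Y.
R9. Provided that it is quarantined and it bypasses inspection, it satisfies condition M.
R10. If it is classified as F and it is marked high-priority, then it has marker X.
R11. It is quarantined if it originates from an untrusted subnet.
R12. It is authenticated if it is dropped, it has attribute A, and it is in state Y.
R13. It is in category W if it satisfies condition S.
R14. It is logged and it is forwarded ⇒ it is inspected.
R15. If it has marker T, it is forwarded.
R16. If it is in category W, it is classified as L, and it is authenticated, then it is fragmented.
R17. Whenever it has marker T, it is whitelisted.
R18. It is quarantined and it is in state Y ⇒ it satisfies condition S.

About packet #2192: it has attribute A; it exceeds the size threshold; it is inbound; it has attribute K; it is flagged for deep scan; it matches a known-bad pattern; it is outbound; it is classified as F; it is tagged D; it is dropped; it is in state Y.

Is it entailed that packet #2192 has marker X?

No

Forward chaining from the given facts derives: arrived on a privileged port, originates from an untrusted subnet, has marker T, is quarantined, is authenticated, is forwarded, is whitelisted, satisfies condition S, is in category W.
Rules concluding "it has marker X": R3 needs "it is fragmented"; R5 needs "it carries a valid signature"; R6 needs "it has an encrypted payload"; R10 needs "it is marked high-priority" — none of these are established.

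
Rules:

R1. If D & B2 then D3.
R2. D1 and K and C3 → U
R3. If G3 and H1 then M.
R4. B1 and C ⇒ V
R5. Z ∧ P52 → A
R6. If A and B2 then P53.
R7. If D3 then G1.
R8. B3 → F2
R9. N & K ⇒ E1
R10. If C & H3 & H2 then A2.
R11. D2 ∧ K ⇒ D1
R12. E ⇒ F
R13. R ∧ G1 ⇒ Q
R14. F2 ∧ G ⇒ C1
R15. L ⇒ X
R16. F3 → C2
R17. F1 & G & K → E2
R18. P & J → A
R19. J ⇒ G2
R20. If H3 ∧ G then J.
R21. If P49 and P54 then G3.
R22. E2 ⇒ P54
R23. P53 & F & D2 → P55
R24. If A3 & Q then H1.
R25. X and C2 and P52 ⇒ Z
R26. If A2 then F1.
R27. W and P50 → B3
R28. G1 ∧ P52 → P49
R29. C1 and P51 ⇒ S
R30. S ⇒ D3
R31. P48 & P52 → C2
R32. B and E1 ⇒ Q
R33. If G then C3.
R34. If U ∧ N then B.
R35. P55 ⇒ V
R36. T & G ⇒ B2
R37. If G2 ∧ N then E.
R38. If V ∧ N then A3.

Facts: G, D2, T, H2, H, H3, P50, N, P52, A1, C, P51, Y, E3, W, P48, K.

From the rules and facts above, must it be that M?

No

Forward chaining from the given facts derives: E1, A2, D1, J, F1, B3, C2, C3, B2, U, F2, C1, E2, G2, P54, S, D3, B, E, G1, F, P49, Q, G3.
The only rule concluding M is R3, which needs H1; that is never established.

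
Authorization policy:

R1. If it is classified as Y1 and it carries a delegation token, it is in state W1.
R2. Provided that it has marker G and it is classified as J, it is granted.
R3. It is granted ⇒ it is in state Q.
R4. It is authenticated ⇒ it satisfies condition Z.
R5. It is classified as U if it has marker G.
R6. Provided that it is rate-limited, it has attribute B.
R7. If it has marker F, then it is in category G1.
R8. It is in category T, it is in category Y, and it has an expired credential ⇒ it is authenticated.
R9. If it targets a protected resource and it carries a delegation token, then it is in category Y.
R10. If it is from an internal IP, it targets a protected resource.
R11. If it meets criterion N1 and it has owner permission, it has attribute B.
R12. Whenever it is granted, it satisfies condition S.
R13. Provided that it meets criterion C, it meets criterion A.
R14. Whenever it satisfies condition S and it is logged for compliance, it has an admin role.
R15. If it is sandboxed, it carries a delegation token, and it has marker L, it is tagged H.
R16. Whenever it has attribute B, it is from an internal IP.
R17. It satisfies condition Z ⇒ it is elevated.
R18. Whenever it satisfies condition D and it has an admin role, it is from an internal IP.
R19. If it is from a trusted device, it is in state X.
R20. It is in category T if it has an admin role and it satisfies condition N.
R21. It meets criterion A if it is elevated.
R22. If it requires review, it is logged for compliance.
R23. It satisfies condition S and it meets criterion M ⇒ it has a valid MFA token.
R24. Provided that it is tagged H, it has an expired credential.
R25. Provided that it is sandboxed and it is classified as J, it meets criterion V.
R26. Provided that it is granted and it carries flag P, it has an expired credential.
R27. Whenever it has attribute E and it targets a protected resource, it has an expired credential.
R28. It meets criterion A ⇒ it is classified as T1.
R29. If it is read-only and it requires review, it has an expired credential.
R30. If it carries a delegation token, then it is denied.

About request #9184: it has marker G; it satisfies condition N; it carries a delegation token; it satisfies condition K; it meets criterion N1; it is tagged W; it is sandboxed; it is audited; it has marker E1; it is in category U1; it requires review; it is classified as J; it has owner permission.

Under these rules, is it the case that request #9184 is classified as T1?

Forward chaining from the given facts derives: is granted, is in state Q, is classified as U, has attribute B, satisfies condition S, is from an internal IP, is logged for compliance, meets criterion V, is denied, targets a protected resource, has an admin role, is in category T, is in category Y.
The only rule concluding "it is classified as T1" is R28, which needs "it meets criterion A"; that is never established.

No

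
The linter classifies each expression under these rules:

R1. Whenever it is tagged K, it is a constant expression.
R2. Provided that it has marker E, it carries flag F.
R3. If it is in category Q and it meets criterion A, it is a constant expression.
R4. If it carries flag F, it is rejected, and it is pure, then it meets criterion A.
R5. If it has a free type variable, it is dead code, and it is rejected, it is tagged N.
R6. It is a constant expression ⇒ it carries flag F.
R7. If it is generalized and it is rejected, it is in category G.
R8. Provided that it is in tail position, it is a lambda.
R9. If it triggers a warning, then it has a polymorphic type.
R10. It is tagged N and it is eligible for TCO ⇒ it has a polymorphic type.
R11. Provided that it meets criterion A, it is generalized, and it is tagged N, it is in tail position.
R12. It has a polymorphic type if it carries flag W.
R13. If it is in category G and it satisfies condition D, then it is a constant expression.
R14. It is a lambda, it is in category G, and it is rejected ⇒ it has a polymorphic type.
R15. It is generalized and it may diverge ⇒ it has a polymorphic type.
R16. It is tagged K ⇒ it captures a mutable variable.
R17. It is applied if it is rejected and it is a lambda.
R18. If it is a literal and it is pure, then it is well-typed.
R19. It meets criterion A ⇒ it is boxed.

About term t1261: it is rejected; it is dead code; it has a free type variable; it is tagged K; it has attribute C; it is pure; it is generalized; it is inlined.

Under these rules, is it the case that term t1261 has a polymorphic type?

Yes

By R1 (it is tagged K): it is a constant expression.
By R5 (it has a free type variable, it is dead code, it is rejected): it is tagged N.
By R6 (it is a constant expression): it carries flag F.
By R7 (it is generalized, it is rejected): it is in category G.
By R4 (it carries flag F, it is rejected, it is pure): it meets criterion A.
By R11 (it meets criterion A, it is generalized, it is tagged N): it is in tail position.
By R8 (it is in tail position): it is a lambda.
By R14 (it is a lambda, it is in category G, it is rejected): it has a polymorphic type.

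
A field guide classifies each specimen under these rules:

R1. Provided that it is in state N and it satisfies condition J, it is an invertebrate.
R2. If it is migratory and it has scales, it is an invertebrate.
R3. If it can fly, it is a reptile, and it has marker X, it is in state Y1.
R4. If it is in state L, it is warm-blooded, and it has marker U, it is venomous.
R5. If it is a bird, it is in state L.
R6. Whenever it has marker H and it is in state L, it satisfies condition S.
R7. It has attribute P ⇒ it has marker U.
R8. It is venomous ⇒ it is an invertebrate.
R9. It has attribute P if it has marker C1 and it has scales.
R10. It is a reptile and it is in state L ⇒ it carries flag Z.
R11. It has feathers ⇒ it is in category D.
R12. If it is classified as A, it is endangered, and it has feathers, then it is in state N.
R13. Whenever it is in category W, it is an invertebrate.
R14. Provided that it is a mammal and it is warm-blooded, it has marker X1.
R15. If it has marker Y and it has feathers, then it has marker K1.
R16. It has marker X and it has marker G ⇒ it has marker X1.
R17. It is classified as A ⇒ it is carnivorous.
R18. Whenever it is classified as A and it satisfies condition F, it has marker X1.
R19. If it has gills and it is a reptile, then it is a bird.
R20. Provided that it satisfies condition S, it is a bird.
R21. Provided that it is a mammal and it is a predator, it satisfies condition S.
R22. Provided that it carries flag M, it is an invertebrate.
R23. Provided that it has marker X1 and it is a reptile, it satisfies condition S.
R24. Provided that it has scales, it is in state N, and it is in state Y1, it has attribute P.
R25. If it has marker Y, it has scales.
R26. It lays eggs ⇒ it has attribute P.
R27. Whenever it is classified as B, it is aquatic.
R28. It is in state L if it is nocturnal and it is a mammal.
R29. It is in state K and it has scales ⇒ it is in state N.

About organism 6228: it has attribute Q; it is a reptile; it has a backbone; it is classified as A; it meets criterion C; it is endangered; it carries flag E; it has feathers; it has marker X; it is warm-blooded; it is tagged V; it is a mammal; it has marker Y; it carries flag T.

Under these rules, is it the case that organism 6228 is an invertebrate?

No

Forward chaining from the given facts derives: is in category D, is in state N, has marker X1, has marker K1, is carnivorous, satisfies condition S, has scales, is a bird, is in state L, carries flag Z.
Rules concluding "it is an invertebrate": R1 needs "it satisfies condition J"; R2 needs "it is migratory"; R8 needs "it is venomous"; R13 needs "it is in category W"; R22 needs "it carries flag M" — none of these are established.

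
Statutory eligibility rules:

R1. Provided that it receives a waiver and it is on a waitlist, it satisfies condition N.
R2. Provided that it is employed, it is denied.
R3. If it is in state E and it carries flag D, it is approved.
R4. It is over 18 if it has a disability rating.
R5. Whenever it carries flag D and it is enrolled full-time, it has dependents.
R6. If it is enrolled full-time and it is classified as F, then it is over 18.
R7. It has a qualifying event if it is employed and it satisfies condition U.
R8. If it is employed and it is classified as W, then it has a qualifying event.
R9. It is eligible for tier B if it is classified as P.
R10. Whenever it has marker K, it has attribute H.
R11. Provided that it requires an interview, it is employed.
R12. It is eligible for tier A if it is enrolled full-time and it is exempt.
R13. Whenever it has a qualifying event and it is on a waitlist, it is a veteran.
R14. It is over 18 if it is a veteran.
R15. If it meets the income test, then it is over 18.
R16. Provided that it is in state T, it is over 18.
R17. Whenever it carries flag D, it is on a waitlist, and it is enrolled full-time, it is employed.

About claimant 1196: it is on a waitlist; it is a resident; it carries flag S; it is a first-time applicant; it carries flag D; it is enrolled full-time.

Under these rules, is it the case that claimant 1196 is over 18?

Forward chaining from the given facts derives: has dependents, is employed, is denied.
Rules concluding "it is over 18": R4 needs "it has a disability rating"; R6 needs "it is classified as F"; R14 needs "it is a veteran"; R15 needs "it meets the income test"; R16 needs "it is in state T" — none of these are established.

No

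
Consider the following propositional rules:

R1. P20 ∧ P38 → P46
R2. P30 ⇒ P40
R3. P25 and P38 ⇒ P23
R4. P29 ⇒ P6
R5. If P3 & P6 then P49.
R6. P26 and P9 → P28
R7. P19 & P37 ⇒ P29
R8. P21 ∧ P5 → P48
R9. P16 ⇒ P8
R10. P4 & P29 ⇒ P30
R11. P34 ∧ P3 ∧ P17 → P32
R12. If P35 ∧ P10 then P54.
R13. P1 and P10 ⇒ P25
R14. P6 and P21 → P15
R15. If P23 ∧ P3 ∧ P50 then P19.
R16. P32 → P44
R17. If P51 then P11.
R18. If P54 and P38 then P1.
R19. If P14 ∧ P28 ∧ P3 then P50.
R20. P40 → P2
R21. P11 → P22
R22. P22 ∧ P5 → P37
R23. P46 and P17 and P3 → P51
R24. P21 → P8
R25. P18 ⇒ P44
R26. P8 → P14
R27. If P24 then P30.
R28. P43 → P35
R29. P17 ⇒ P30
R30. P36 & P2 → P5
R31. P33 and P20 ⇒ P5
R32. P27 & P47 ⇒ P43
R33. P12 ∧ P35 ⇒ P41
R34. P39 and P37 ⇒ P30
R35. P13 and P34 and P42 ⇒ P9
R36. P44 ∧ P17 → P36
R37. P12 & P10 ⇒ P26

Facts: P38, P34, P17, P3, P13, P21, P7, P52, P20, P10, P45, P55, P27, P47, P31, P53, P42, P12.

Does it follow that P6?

P46  (by R1: P20, P38)
P32  (by R11: P34, P3, P17)
P44  (by R16: P32)
P51  (by R23: P46, P17, P3)
P8  (by R24: P21)
P14  (by R26: P8)
P30  (by R29: P17)
P43  (by R32: P27, P47)
P9  (by R35: P13, P34, P42)
P36  (by R36: P44, P17)
P26  (by R37: P12, P10)
P40  (by R2: P30)
P28  (by R6: P26, P9)
P11  (by R17: P51)
P50  (by R19: P14, P28, P3)
P2  (by R20: P40)
P22  (by R21: P11)
P35  (by R28: P43)
P5  (by R30: P36, P2)
P54  (by R12: P35, P10)
P1  (by R18: P54, P38)
P37  (by R22: P22, P5)
P25  (by R13: P1, P10)
P23  (by R3: P25, P38)
P19  (by R15: P23, P3, P50)
P29  (by R7: P19, P37)
P6  (by R4: P29)

Yes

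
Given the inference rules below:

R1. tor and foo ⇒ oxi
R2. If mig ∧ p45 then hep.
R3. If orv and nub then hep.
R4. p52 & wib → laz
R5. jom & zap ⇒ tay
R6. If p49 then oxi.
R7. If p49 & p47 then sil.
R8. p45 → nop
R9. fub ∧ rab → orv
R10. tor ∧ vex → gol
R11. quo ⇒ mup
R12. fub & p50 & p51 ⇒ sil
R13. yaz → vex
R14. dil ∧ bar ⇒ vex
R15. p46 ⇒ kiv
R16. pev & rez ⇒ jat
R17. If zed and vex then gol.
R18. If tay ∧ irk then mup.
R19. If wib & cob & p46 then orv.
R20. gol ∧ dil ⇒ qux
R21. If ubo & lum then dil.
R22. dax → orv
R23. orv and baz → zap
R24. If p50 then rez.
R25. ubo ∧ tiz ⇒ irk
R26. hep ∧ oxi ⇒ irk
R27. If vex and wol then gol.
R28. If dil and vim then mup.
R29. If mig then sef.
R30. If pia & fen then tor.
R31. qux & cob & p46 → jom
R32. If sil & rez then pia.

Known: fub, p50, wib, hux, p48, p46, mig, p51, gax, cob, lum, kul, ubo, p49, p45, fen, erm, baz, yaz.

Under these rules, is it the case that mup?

Yes

hep  (by R2: mig, p45)
oxi  (by R6: p49)
sil  (by R12: fub, p50, p51)
vex  (by R13: yaz)
orv  (by R19: wib, cob, p46)
dil  (by R21: ubo, lum)
zap  (by R23: orv, baz)
rez  (by R24: p50)
irk  (by R26: hep, oxi)
pia  (by R32: sil, rez)
tor  (by R30: pia, fen)
gol  (by R10: tor, vex)
qux  (by R20: gol, dil)
jom  (by R31: qux, cob, p46)
tay  (by R5: jom, zap)
mup  (by R18: tay, irk)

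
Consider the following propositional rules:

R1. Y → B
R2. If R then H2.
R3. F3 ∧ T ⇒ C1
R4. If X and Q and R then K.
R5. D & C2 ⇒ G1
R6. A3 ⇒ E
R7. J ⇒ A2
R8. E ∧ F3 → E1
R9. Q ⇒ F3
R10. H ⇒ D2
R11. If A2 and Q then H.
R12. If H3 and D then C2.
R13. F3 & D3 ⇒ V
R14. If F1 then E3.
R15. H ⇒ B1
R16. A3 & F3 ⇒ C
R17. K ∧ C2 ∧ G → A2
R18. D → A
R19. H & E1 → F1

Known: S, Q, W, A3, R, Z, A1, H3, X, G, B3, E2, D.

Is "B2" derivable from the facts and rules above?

No

Forward chaining from the given facts derives: H2, K, E, F3, C2, C, A2, A, G1, E1, H, B1, F1, D2, E3.
No rule has B2 as its conclusion, and it is not among the given facts.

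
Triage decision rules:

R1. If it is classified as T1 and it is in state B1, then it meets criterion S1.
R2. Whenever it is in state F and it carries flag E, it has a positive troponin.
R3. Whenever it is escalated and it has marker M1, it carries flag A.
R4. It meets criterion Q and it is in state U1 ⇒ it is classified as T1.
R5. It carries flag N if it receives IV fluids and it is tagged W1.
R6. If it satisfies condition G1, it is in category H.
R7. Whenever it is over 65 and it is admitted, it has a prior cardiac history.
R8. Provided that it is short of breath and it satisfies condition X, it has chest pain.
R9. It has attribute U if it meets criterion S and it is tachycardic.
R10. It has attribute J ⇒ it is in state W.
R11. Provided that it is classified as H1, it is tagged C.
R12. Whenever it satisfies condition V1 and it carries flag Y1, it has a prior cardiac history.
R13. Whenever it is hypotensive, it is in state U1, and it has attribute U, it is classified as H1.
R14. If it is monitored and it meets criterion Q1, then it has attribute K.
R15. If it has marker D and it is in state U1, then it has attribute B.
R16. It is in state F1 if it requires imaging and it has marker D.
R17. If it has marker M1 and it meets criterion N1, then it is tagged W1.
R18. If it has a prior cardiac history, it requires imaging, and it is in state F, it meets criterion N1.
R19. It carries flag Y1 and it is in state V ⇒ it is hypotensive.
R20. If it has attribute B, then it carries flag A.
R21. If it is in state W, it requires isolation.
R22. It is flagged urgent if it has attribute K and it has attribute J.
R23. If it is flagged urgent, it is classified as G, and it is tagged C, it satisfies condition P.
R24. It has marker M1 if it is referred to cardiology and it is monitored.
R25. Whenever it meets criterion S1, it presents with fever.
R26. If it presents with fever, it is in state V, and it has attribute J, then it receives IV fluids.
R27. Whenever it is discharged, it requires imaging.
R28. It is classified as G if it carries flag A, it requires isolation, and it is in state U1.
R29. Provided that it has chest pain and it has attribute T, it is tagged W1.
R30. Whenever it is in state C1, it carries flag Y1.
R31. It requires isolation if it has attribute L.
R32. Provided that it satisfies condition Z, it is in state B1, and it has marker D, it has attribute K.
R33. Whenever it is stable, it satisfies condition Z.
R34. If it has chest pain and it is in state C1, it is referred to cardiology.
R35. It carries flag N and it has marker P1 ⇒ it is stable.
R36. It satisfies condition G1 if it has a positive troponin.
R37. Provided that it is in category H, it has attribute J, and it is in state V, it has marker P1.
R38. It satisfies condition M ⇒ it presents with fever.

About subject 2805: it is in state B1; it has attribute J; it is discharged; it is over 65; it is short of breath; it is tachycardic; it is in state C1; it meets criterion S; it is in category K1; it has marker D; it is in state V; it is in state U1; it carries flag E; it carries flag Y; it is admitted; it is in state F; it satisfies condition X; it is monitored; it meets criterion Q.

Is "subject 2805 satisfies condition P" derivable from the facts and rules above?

By R2 (it is in state F, it carries flag E): it has a positive troponin.
By R4 (it meets criterion Q, it is in state U1): it is classified as T1.
By R7 (it is over 65, it is admitted): it has a prior cardiac history.
By R8 (it is short of breath, it satisfies condition X): it has chest pain.
By R9 (it meets criterion S, it is tachycardic): it has attribute U.
By R10 (it has attribute J): it is in state W.
By R15 (it has marker D, it is in state U1): it has attribute B.
By R20 (it has attribute B): it carries flag A.
By R21 (it is in state W): it requires isolation.
By R27 (it is discharged): it requires imaging.
By R28 (it carries flag A, it requires isolation, it is in state U1): it is classified as G.
By R30 (it is in state C1): it carries flag Y1.
By R34 (it has chest pain, it is in state C1): it is referred to cardiology.
By R36 (it has a positive troponin): it satisfies condition G1.
By R1 (it is classified as T1, it is in state B1): it meets criterion S1.
By R6 (it satisfies condition G1): it is in category H.
By R18 (it has a prior cardiac history, it requires imaging, it is in state F): it meets criterion N1.
By R19 (it carries flag Y1, it is in state V): it is hypotensive.
By R24 (it is referred to cardiology, it is monitored): it has marker M1.
By R25 (it meets criterion S1): it presents with fever.
By R26 (it presents with fever, it is in state V, it has attribute J): it receives IV fluids.
By R37 (it is in category H, it has attribute J, it is in state V): it has marker P1.
By R13 (it is hypotensive, it is in state U1, it has attribute U): it is classified as H1.
By R17 (it has marker M1, it meets criterion N1): it is tagged W1.
By R5 (it receives IV fluids, it is tagged W1): it carries flag N.
By R11 (it is classified as H1): it is tagged C.
By R35 (it carries flag N, it has marker P1): it is stable.
By R33 (it is stable): it satisfies condition Z.
By R32 (it satisfies condition Z, it is in state B1, it has marker D): it has attribute K.
By R22 (it has attribute K, it has attribute J): it is flagged urgent.
By R23 (it is flagged urgent, it is classified as G, it is tagged C): it satisfies condition P.

Yes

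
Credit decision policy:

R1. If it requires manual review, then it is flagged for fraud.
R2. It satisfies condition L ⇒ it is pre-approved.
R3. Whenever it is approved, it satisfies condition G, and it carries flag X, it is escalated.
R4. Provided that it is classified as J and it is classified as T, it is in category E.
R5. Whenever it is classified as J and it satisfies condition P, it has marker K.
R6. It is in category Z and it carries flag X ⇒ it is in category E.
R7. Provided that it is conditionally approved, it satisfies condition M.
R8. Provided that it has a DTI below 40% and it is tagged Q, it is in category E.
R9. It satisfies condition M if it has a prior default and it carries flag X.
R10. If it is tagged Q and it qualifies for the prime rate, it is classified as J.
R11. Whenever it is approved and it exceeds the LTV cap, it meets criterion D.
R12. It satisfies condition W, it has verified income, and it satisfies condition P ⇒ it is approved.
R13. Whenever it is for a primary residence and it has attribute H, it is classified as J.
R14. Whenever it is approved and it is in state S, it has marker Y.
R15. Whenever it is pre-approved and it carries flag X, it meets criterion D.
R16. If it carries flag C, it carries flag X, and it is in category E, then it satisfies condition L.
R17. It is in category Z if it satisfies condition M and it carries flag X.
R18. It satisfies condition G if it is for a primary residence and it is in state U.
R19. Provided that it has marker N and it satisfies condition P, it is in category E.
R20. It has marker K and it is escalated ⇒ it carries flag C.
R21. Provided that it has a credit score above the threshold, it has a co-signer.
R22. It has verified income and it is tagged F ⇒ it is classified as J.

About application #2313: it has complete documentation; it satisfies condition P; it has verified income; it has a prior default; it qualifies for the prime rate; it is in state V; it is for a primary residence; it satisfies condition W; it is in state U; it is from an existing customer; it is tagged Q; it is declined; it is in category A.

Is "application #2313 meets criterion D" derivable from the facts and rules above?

Forward chaining from the given facts derives: is classified as J, is approved, satisfies condition G, has marker K.
Rules concluding "it meets criterion D": R11 needs "it exceeds the LTV cap"; R15 needs "it is pre-approved" — none of these are established.

No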